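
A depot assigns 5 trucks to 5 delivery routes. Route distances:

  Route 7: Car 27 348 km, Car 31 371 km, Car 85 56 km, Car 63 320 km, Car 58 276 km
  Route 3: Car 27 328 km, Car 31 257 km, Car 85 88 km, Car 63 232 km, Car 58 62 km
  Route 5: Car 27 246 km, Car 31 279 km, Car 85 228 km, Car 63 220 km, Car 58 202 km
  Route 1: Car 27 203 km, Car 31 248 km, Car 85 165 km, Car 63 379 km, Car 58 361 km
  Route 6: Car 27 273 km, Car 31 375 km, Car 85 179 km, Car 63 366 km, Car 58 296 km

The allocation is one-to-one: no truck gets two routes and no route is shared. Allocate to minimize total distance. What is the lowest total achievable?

Optimal: Car 27→Route 6 (273 km), Car 31→Route 1 (248 km), Car 85→Route 7 (56 km), Car 63→Route 5 (220 km), Car 58→Route 3 (62 km) — total 273+248+56+220+62 = 859 km.
Row-greedy (each truck in turn takes its cheapest remaining route) gives 1032 km, worse by 173.
Swapping Car 27↔Car 31 (Car 27→Route 1 203 km, Car 31→Route 6 375 km) adds 57.

Minimum total: 859 km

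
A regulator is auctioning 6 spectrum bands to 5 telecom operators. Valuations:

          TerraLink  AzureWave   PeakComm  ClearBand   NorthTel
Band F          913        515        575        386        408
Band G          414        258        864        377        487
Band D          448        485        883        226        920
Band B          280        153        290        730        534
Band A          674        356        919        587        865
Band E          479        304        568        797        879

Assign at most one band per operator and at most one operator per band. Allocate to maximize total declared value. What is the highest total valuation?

This is the linear assignment problem.
Optimal: TerraLink→Band F ($913M), AzureWave→Band D ($485M), PeakComm→Band A ($919M), ClearBand→Band B ($730M), NorthTel→Band E ($879M) — total 913+485+919+730+879 = $3926M.
Row-greedy (each operator in turn takes its best remaining band) gives $3648M, worse by 278.
Next-best assignment: TerraLink→Band F, AzureWave→Band D, PeakComm→Band G, ClearBand→Band E, NorthTel→Band A = $3924M.

Maximum total: $3926M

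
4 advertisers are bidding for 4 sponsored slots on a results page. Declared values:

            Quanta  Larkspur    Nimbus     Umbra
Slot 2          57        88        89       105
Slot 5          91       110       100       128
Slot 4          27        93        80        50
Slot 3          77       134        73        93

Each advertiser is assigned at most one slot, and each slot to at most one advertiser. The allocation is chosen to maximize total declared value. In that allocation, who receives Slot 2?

Umbra receives Slot 2.

Optimal: Quanta→Slot 5 ($91), Larkspur→Slot 3 ($134), Nimbus→Slot 4 ($80), Umbra→Slot 2 ($105) — total 91+134+80+105 = $410.
Column-greedy (each slot in turn goes to its best remaining advertiser) gives $372, worse by 38.
Swapping Larkspur↔Quanta (Larkspur→Slot 5 $110, Quanta→Slot 3 $77) loses 38.
No other one-to-one assignment exceeds $410.
Umbra's own top slot is Slot 5 ($128), but forcing Umbra→Slot 5 and reassigning the rest optimally gives only $399 — worse by 11.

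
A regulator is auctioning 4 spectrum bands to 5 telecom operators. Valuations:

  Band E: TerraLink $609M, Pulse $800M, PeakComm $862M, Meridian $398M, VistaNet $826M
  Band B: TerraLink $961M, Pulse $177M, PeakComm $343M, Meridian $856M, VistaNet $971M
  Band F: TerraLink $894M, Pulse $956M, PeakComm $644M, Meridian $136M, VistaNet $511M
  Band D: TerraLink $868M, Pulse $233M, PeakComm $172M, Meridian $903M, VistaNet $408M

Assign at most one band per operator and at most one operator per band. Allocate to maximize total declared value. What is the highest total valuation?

Optimal: PeakComm→Band E ($862M), VistaNet→Band B ($971M), Pulse→Band F ($956M), Meridian→Band D ($903M) — total 862+971+956+903 = $3692M.

Max total: $3692M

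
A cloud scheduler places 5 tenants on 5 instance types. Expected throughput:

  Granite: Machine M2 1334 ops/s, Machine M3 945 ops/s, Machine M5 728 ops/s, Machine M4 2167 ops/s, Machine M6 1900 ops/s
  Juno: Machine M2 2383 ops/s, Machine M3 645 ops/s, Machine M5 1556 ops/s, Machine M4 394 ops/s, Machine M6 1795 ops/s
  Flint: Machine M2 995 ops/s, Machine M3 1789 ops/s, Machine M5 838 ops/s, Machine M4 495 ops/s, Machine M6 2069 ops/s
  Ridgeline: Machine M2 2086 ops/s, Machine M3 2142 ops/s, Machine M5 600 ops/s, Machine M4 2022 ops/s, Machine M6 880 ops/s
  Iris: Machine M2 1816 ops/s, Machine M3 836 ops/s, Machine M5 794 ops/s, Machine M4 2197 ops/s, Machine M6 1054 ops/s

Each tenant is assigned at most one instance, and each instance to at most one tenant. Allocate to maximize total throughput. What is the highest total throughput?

Treat this as an assignment problem: match each tenant to one instance.
Optimal: Granite→Machine M4 (2167 ops/s), Juno→Machine M5 (1556 ops/s), Flint→Machine M6 (2069 ops/s), Ridgeline→Machine M3 (2142 ops/s), Iris→Machine M2 (1816 ops/s) — total 2167+1556+2069+2142+1816 = 9750 ops/s.
Column-greedy (each instance in turn goes to its best remaining tenant) gives 9460 ops/s, worse by 290.
Next-best assignment: Granite→Machine M4, Juno→Machine M2, Flint→Machine M6, Ridgeline→Machine M3, Iris→Machine M5 = 9555 ops/s.
Checked against all permutations: 9750 ops/s is optimal.

Max total: 9750 ops/s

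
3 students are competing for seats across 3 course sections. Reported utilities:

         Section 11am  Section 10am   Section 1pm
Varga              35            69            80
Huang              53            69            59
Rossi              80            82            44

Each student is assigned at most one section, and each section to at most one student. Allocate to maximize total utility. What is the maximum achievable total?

Maximum total: 229 points

Treat this as an assignment problem: match each student to one section.
Optimal: Varga→Section 1pm (80 points), Huang→Section 10am (69 points), Rossi→Section 11am (80 points) — total 80+69+80 = 229 points.
Column-greedy (each section in turn goes to its best remaining student) gives 208 points, worse by 21.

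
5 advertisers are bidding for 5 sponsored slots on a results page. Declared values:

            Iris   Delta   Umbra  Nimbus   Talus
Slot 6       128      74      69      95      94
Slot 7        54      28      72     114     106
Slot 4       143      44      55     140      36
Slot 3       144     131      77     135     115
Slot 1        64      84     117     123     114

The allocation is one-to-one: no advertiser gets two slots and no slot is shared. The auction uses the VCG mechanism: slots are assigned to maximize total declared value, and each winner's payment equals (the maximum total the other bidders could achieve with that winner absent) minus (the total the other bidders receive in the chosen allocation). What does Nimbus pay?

Nimbus pays $15.

Efficient allocation: Iris→Slot 6 ($128), Delta→Slot 3 ($131), Umbra→Slot 1 ($117), Nimbus→Slot 4 ($140), Talus→Slot 7 ($106); total welfare W = $622.
Nimbus receives Slot 4 at value $140, so the others get W − 140 = $482.
Without Nimbus: best allocation of the remaining 4 bidders over all 5 slots is Iris→Slot 4 ($143), Delta→Slot 3 ($131), Umbra→Slot 1 ($117), Talus→Slot 7 ($106), total $497.
VCG payment = (others' best without Nimbus) − (others' welfare with Nimbus) = 497 − 482 = $15.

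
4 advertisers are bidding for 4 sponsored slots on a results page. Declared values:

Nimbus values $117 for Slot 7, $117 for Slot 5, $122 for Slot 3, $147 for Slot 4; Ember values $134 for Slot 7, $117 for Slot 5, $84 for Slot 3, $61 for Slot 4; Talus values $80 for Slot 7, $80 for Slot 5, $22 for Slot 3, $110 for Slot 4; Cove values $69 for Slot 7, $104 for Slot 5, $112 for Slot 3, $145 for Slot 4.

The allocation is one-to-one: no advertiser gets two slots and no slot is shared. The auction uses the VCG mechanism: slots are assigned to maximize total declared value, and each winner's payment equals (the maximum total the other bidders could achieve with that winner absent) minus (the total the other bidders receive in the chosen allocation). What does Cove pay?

Cove pays $30.

Efficient allocation: Nimbus→Slot 3 ($122), Ember→Slot 7 ($134), Talus→Slot 5 ($80), Cove→Slot 4 ($145); total welfare W = $481.
Cove receives Slot 4 at value $145, so the others get W − 145 = $336.
Without Cove: best allocation of the remaining 3 bidders over all 4 slots is Nimbus→Slot 3 ($122), Ember→Slot 7 ($134), Talus→Slot 4 ($110), total $366.
VCG payment = (others' best without Cove) − (others' welfare with Cove) = 366 − 336 = $30.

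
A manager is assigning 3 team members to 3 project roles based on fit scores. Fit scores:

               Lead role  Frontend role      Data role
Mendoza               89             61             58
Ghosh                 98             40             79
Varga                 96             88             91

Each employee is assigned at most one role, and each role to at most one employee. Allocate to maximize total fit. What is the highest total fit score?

Max total: 256 pts

Optimal: Mendoza→Lead role (89 pts), Ghosh→Data role (79 pts), Varga→Frontend role (88 pts) — total 89+79+88 = 256 pts.
Max-entry greedy (repeatedly take the single best remaining cell) gives 250 pts, worse by 6.
Swapping Ghosh↔Mendoza (Ghosh→Lead role 98 pts, Mendoza→Data role 58 pts) loses 12.
No other one-to-one assignment exceeds 256 pts.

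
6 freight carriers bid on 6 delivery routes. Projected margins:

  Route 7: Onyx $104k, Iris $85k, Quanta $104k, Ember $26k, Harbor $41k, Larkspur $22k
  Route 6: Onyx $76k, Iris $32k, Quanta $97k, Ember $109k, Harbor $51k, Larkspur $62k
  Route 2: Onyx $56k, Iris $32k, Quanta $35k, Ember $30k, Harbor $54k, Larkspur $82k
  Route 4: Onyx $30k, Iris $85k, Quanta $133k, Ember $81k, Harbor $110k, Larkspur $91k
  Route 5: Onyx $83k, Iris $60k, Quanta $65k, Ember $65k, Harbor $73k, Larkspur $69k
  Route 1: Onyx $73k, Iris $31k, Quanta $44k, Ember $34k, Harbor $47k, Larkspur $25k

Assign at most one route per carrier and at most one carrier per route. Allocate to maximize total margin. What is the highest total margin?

Optimal: Onyx→Route 1 ($73k), Iris→Route 7 ($85k), Quanta→Route 4 ($133k), Ember→Route 6 ($109k), Harbor→Route 5 ($73k), Larkspur→Route 2 ($82k) — total 73+85+133+109+73+82 = $555k.
Max-entry greedy (repeatedly take the single best remaining cell) gives $532k, worse by 23.

Maximum total: $555k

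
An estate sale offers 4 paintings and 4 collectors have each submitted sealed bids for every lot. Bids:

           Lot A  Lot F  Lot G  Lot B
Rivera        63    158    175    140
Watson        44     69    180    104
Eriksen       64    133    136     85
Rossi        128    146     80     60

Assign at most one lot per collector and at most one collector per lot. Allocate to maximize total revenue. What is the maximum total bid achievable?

Optimal: Rivera→Lot B ($140), Watson→Lot G ($180), Eriksen→Lot F ($133), Rossi→Lot A ($128) — total 140+180+133+128 = $581.
Column-greedy (each lot in turn goes to its best remaining collector) gives $551, worse by 30.
Next-best assignment: Rivera→Lot F, Watson→Lot G, Eriksen→Lot B, Rossi→Lot A = $551.

Max total: $581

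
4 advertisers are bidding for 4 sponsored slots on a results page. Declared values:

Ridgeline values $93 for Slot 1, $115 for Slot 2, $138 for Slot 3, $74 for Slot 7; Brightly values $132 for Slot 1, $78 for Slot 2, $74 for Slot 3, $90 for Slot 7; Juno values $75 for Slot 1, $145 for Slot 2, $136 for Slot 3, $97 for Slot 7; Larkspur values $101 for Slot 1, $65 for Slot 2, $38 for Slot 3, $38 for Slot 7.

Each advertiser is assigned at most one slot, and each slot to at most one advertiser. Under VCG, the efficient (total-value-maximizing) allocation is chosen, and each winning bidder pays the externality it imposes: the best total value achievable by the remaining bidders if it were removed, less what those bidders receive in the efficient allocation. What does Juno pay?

Juno pays $6.

Efficient allocation: Ridgeline→Slot 3 ($138), Brightly→Slot 7 ($90), Juno→Slot 2 ($145), Larkspur→Slot 1 ($101); total welfare W = $474.
Juno receives Slot 2 at value $145, so the others get W − 145 = $329.
Without Juno: best allocation of the remaining 3 bidders over all 4 slots is Ridgeline→Slot 3 ($138), Brightly→Slot 1 ($132), Larkspur→Slot 2 ($65), total $335.
VCG payment = (others' best without Juno) − (others' welfare with Juno) = 335 − 329 = $6.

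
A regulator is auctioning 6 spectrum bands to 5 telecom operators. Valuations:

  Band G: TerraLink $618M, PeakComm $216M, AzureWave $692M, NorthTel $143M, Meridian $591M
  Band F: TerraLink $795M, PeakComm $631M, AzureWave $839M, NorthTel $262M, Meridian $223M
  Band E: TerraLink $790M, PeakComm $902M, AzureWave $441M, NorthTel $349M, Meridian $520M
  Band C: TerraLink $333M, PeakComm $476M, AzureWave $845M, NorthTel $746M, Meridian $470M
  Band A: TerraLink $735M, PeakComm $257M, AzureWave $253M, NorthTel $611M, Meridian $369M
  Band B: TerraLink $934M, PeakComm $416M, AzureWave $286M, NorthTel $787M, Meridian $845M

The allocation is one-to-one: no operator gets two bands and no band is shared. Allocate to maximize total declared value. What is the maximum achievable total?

Optimal: TerraLink→Band A ($735M), PeakComm→Band E ($902M), AzureWave→Band F ($839M), NorthTel→Band C ($746M), Meridian→Band B ($845M) — total 735+902+839+746+845 = $4067M.
Column-greedy (each band in turn goes to its best remaining operator) gives $3504M, worse by 563.
Swapping NorthTel↔Meridian (NorthTel→Band B $787M, Meridian→Band C $470M) loses 334.
Every other assignment is strictly worse.

Maximum total: $4067M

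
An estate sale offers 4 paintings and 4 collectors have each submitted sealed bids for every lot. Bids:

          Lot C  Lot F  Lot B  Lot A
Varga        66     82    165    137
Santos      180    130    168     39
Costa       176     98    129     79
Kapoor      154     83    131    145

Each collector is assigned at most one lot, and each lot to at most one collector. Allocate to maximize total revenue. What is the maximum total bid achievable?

Optimal: Varga→Lot B ($165), Santos→Lot F ($130), Costa→Lot C ($176), Kapoor→Lot A ($145) — total 165+130+176+145 = $616.
Column-greedy (each lot in turn goes to its best remaining collector) gives $588, worse by 28.

Maximum total: $616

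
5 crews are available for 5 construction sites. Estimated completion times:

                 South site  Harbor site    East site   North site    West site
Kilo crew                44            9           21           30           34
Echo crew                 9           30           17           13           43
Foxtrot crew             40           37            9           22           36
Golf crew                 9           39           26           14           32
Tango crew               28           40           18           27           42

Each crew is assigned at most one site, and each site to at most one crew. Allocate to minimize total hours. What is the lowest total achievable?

Min total: 82 hours

Treat this as an assignment problem: match each crew to one site.
Optimal: Kilo crew→Harbor site (9 hours), Echo crew→North site (13 hours), Foxtrot crew→East site (9 hours), Golf crew→South site (9 hours), Tango crew→West site (42 hours) — total 9+13+9+9+42 = 82 hours.
Column-greedy (each site in turn goes to its cheapest remaining crew) gives 83 hours, worse by 1.
Swapping Golf crew↔Echo crew (Golf crew→North site 14 hours, Echo crew→South site 9 hours) adds 1.
Every other assignment is strictly worse.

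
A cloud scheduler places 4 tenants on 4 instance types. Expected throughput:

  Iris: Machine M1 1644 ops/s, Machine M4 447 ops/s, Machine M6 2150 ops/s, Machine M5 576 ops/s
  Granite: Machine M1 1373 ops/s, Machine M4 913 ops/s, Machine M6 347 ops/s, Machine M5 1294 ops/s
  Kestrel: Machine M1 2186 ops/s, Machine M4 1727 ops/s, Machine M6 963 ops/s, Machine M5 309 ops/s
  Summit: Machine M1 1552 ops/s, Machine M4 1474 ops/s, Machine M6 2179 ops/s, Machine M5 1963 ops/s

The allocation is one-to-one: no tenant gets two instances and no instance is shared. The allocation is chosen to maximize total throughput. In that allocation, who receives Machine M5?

This is a one-to-one assignment (maximum-weight bipartite matching).
Optimal: Iris→Machine M6 (2150 ops/s), Granite→Machine M1 (1373 ops/s), Kestrel→Machine M4 (1727 ops/s), Summit→Machine M5 (1963 ops/s) — total 2150+1373+1727+1963 = 7213 ops/s.
Max-entry greedy (repeatedly take the single best remaining cell) gives 6106 ops/s, worse by 1107.
Next-best assignment: Iris→Machine M6, Granite→Machine M4, Kestrel→Machine M1, Summit→Machine M5 = 7212 ops/s.
Checked against all permutations: 7213 ops/s is optimal.
Summit's own top instance is Machine M6 (2179 ops/s), but forcing Summit→Machine M6 and reassigning the rest optimally gives only 6844 ops/s — worse by 369.

Summit receives Machine M5.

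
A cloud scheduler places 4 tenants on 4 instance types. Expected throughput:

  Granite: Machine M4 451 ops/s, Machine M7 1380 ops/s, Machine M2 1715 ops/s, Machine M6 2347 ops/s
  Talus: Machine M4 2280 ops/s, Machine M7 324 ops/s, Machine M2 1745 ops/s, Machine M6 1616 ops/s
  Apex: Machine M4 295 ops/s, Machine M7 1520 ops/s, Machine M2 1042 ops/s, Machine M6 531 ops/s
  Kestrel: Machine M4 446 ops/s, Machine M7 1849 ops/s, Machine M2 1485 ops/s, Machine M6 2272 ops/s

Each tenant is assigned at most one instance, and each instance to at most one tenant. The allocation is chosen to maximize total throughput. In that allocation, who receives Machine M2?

Optimal: Granite→Machine M2 (1715 ops/s), Talus→Machine M4 (2280 ops/s), Apex→Machine M7 (1520 ops/s), Kestrel→Machine M6 (2272 ops/s) — total 1715+2280+1520+2272 = 7787 ops/s.
Row-greedy (each tenant in turn takes its best remaining instance) gives 7632 ops/s, worse by 155.
Next-best assignment: Granite→Machine M6, Talus→Machine M4, Apex→Machine M7, Kestrel→Machine M2 = 7632 ops/s.
Every other assignment is strictly worse.
Granite's own top instance is Machine M6 (2347 ops/s), but forcing Granite→Machine M6 and reassigning the rest optimally gives only 7632 ops/s — worse by 155.

Granite receives Machine M2.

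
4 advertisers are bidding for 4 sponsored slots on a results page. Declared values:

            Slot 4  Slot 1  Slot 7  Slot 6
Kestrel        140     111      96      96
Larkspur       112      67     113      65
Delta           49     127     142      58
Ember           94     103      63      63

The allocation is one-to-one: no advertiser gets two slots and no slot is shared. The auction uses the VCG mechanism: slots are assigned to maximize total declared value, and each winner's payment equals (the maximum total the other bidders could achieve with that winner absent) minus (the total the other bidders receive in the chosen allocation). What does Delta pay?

Delta pays $45.

Efficient allocation: Kestrel→Slot 6 ($96), Larkspur→Slot 4 ($112), Delta→Slot 7 ($142), Ember→Slot 1 ($103); total welfare W = $453.
Delta receives Slot 7 at value $142, so the others get W − 142 = $311.
Without Delta: best allocation of the remaining 3 bidders over all 4 slots is Kestrel→Slot 4 ($140), Larkspur→Slot 7 ($113), Ember→Slot 1 ($103), total $356.
VCG payment = (others' best without Delta) − (others' welfare with Delta) = 356 − 311 = $45.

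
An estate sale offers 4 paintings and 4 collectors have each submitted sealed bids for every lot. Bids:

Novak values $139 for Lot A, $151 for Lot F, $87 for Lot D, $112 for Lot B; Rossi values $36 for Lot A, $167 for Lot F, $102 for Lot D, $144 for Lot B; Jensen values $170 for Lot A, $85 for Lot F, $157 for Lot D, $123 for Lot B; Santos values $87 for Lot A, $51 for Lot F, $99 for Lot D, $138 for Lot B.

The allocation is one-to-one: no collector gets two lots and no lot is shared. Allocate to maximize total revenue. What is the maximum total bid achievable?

Maximum total: $601

This is a one-to-one assignment (maximum-weight bipartite matching).
Optimal: Novak→Lot A ($139), Rossi→Lot F ($167), Jensen→Lot D ($157), Santos→Lot B ($138) — total 139+167+157+138 = $601.
Max-entry greedy (repeatedly take the single best remaining cell) gives $562, worse by 39.
Swapping Jensen↔Santos (Jensen→Lot B $123, Santos→Lot D $99) loses 73.
Every other assignment is strictly worse.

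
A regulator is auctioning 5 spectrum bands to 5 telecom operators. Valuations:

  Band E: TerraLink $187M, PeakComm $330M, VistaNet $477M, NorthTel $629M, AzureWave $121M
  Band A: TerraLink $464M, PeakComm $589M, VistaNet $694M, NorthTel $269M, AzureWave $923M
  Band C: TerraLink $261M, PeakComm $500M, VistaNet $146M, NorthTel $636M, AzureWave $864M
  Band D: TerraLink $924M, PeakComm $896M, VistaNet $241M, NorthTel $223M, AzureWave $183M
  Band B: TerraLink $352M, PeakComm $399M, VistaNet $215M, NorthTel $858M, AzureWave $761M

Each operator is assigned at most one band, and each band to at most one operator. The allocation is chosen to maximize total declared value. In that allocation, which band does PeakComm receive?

PeakComm receives Band A.

Optimal: TerraLink→Band D ($924M), PeakComm→Band A ($589M), VistaNet→Band E ($477M), NorthTel→Band B ($858M), AzureWave→Band C ($864M) — total 924+589+477+858+864 = $3712M.
Next-best assignment: TerraLink→Band D, PeakComm→Band C, VistaNet→Band E, NorthTel→Band B, AzureWave→Band A = $3682M.
Swapping NorthTel↔VistaNet (NorthTel→Band E $629M, VistaNet→Band B $215M) loses 491.
No other one-to-one assignment exceeds $3712M.
PeakComm's own top band is Band D ($896M), but forcing PeakComm→Band D and reassigning the rest optimally gives only $3559M — worse by 153.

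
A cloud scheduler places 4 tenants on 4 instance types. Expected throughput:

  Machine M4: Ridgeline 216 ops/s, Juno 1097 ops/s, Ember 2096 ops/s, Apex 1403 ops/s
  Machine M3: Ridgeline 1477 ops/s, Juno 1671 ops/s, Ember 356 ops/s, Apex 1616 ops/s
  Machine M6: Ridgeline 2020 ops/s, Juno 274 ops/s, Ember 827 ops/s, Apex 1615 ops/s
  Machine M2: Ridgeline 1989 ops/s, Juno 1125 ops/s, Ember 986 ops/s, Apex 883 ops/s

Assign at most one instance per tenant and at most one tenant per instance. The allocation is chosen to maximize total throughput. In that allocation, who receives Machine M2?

Ridgeline receives Machine M2.

This is a one-to-one assignment (maximum-weight bipartite matching).
Optimal: Ridgeline→Machine M2 (1989 ops/s), Juno→Machine M3 (1671 ops/s), Ember→Machine M4 (2096 ops/s), Apex→Machine M6 (1615 ops/s) — total 1989+1671+2096+1615 = 7371 ops/s.
Max-entry greedy (repeatedly take the single best remaining cell) gives 6670 ops/s, worse by 701.
Swapping Juno↔Ridgeline (Juno→Machine M2 1125 ops/s, Ridgeline→Machine M3 1477 ops/s) loses 1058.
Ridgeline's own top instance is Machine M6 (2020 ops/s), but forcing Ridgeline→Machine M6 and reassigning the rest optimally gives only 6857 ops/s — worse by 514.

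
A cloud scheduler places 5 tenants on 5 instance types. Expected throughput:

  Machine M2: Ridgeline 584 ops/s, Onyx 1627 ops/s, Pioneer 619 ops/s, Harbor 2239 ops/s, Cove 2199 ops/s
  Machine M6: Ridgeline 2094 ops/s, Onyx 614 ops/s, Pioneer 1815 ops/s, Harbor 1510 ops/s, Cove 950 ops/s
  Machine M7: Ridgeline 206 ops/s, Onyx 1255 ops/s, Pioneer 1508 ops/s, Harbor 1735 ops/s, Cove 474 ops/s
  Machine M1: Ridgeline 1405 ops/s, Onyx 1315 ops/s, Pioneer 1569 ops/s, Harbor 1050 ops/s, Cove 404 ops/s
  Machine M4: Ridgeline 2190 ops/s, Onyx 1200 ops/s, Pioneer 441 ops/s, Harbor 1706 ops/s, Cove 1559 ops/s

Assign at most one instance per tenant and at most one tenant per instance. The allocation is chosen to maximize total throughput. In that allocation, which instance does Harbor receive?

Harbor receives Machine M7.

Optimal: Ridgeline→Machine M4 (2190 ops/s), Onyx→Machine M1 (1315 ops/s), Pioneer→Machine M6 (1815 ops/s), Harbor→Machine M7 (1735 ops/s), Cove→Machine M2 (2199 ops/s) — total 2190+1315+1815+1735+2199 = 9254 ops/s.
Row-greedy (each tenant in turn takes its best remaining instance) gives 7771 ops/s, worse by 1483.
Next-best assignment: Ridgeline→Machine M6, Onyx→Machine M7, Pioneer→Machine M1, Harbor→Machine M4, Cove→Machine M2 = 8823 ops/s.
Harbor's own top instance is Machine M2 (2239 ops/s), but forcing Harbor→Machine M2 and reassigning the rest optimally gives only 8716 ops/s — worse by 538.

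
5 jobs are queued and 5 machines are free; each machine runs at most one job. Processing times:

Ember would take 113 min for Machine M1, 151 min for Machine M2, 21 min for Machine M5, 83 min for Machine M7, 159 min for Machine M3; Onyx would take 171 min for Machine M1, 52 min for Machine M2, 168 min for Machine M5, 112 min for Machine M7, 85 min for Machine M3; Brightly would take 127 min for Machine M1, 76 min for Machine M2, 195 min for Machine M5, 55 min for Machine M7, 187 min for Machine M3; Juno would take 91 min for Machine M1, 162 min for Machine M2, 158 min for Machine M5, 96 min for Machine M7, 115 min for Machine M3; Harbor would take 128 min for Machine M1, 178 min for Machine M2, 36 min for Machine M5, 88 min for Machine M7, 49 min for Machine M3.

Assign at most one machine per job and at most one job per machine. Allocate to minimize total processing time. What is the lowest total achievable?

Minimum total: 268 min

Treat this as an assignment problem: match each job to one machine.
Optimal: Ember→Machine M5 (21 min), Onyx→Machine M2 (52 min), Brightly→Machine M7 (55 min), Juno→Machine M1 (91 min), Harbor→Machine M3 (49 min) — total 21+52+55+91+49 = 268 min.
Next-best assignment: Ember→Machine M5, Onyx→Machine M2, Brightly→Machine M1, Juno→Machine M7, Harbor→Machine M3 = 345 min.
Every other assignment is strictly worse.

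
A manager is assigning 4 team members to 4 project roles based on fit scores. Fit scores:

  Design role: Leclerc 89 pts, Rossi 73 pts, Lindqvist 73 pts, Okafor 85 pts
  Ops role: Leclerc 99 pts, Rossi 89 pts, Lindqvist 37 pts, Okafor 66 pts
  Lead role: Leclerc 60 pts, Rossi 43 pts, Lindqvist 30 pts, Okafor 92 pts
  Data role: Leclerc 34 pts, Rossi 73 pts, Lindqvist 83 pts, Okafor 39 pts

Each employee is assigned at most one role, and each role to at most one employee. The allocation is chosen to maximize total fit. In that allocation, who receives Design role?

Leclerc receives Design role.

Optimal: Leclerc→Design role (89 pts), Rossi→Ops role (89 pts), Lindqvist→Data role (83 pts), Okafor→Lead role (92 pts) — total 89+89+83+92 = 353 pts.
Row-greedy (each employee in turn takes its best remaining role) gives 347 pts, worse by 6.
Swapping Rossi↔Leclerc (Rossi→Design role 73 pts, Leclerc→Ops role 99 pts) loses 6.
Checked against all permutations: 353 pts is optimal.
Leclerc's own top role is Ops role (99 pts), but forcing Leclerc→Ops role and reassigning the rest optimally gives only 347 pts — worse by 6.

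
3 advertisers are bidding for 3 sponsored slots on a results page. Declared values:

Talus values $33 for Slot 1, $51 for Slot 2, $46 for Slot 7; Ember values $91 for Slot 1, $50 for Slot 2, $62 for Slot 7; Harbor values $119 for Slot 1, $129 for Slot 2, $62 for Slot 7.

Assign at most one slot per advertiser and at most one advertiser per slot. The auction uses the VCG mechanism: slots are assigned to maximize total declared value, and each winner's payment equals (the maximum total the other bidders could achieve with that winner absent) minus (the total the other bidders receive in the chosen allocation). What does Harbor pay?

Harbor pays $5.

Efficient allocation: Talus→Slot 7 ($46), Ember→Slot 1 ($91), Harbor→Slot 2 ($129); total welfare W = $266.
Harbor receives Slot 2 at value $129, so the others get W − 129 = $137.
Without Harbor: best allocation of the remaining 2 bidders over all 3 slots is Talus→Slot 2 ($51), Ember→Slot 1 ($91), total $142.
VCG payment = (others' best without Harbor) − (others' welfare with Harbor) = 142 − 137 = $5.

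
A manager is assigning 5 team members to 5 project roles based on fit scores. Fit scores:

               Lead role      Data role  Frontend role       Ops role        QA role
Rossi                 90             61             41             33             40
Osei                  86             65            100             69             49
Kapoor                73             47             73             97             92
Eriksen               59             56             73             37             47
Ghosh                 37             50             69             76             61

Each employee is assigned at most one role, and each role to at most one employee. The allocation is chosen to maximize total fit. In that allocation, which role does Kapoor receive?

Kapoor receives QA role.

Optimal: Rossi→Lead role (90 pts), Osei→Frontend role (100 pts), Kapoor→QA role (92 pts), Eriksen→Data role (56 pts), Ghosh→Ops role (76 pts) — total 90+100+92+56+76 = 414 pts.
Max-entry greedy (repeatedly take the single best remaining cell) gives 404 pts, worse by 10.
Next-best assignment: Rossi→Lead role, Osei→Frontend role, Kapoor→Ops role, Eriksen→Data role, Ghosh→QA role = 404 pts.
Swapping Kapoor↔Ghosh (Kapoor→Ops role 97 pts, Ghosh→QA role 61 pts) loses 10.
Kapoor's own top role is Ops role (97 pts), but forcing Kapoor→Ops role and reassigning the rest optimally gives only 404 pts — worse by 10.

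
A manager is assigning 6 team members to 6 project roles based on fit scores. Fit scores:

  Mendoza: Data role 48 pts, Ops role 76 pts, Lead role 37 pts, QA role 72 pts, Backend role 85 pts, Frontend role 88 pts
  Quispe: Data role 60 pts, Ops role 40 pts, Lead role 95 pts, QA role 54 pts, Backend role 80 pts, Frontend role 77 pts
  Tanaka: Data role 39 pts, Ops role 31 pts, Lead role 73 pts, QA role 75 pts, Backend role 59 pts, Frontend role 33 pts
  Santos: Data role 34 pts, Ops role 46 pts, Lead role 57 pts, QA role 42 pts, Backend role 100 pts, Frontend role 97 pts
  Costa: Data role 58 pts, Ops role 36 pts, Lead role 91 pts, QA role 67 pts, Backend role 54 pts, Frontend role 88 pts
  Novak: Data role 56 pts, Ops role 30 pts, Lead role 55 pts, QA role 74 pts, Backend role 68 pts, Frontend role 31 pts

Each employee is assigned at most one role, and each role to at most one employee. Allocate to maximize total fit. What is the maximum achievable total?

Maximum total: 490 pts

Optimal: Mendoza→Ops role (76 pts), Quispe→Lead role (95 pts), Tanaka→QA role (75 pts), Santos→Backend role (100 pts), Costa→Frontend role (88 pts), Novak→Data role (56 pts) — total 76+95+75+100+88+56 = 490 pts.
Row-greedy (each employee in turn takes its best remaining role) gives 446 pts, worse by 44.
Next-best assignment: Mendoza→Ops role, Quispe→Backend role, Tanaka→QA role, Santos→Frontend role, Costa→Lead role, Novak→Data role = 475 pts.
Swapping Santos↔Tanaka (Santos→QA role 42 pts, Tanaka→Backend role 59 pts) loses 74.
No other one-to-one assignment exceeds 490 pts.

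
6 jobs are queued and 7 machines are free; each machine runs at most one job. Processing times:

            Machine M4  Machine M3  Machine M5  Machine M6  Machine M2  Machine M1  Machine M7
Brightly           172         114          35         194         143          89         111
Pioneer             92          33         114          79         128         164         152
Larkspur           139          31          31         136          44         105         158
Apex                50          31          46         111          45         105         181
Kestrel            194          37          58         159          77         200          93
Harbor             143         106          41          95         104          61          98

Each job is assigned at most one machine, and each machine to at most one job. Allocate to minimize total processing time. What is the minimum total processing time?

Optimal: Brightly→Machine M5 (35 min), Pioneer→Machine M6 (79 min), Larkspur→Machine M2 (44 min), Apex→Machine M4 (50 min), Kestrel→Machine M3 (37 min), Harbor→Machine M1 (61 min) — total 35+79+44+50+37+61 = 306 min.
Min-entry greedy (repeatedly take the single cheapest remaining cell) gives 344 min, worse by 38.
Next-best assignment: Brightly→Machine M5, Pioneer→Machine M3, Larkspur→Machine M2, Apex→Machine M4, Kestrel→Machine M7, Harbor→Machine M1 = 316 min.
Swapping Brightly↔Kestrel (Brightly→Machine M3 114 min, Kestrel→Machine M5 58 min) adds 100.
Every other assignment is strictly worse.

Min total: 306 min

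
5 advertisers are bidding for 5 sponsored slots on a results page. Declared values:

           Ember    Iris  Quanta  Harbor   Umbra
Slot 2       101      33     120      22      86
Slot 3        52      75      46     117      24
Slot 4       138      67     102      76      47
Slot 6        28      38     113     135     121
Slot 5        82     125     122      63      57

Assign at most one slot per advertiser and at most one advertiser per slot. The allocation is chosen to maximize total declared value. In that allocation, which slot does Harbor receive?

Harbor receives Slot 3.

This is a one-to-one assignment (maximum-weight bipartite matching).
Optimal: Ember→Slot 4 ($138), Iris→Slot 5 ($125), Quanta→Slot 2 ($120), Harbor→Slot 3 ($117), Umbra→Slot 6 ($121) — total 138+125+120+117+121 = $621.
Max-entry greedy (repeatedly take the single best remaining cell) gives $542, worse by 79.
Next-best assignment: Ember→Slot 4, Iris→Slot 5, Quanta→Slot 6, Harbor→Slot 3, Umbra→Slot 2 = $579.
Harbor's own top slot is Slot 6 ($135), but forcing Harbor→Slot 6 and reassigning the rest optimally gives only $556 — worse by 65.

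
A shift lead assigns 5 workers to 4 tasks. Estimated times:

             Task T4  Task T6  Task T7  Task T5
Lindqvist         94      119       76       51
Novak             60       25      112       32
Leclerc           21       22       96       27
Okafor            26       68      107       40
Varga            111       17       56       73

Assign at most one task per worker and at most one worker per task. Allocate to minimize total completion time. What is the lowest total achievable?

Min total: 134 min

Optimal: Okafor→Task T4 (26 min), Novak→Task T6 (25 min), Varga→Task T7 (56 min), Leclerc→Task T5 (27 min) — total 26+25+56+27 = 134 min.
Row-greedy (each worker in turn takes its cheapest remaining task) gives 204 min, worse by 70.
Swapping Leclerc↔Okafor (Leclerc→Task T4 21 min, Okafor→Task T5 40 min) adds 8.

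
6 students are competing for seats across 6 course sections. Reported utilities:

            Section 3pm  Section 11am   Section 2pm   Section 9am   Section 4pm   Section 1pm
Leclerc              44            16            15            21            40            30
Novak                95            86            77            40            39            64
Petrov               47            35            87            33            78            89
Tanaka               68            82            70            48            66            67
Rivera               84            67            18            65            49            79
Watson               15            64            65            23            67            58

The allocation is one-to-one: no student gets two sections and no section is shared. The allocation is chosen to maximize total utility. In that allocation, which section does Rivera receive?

Optimal: Leclerc→Section 4pm (40 points), Novak→Section 3pm (95 points), Petrov→Section 1pm (89 points), Tanaka→Section 11am (82 points), Rivera→Section 9am (65 points), Watson→Section 2pm (65 points) — total 40+95+89+82+65+65 = 436 points.
Max-entry greedy (repeatedly take the single best remaining cell) gives 413 points, worse by 23.
Next-best assignment: Leclerc→Section 9am, Novak→Section 3pm, Petrov→Section 2pm, Tanaka→Section 11am, Rivera→Section 1pm, Watson→Section 4pm = 431 points.
Checked against all permutations: 436 points is optimal.
Rivera's own top section is Section 3pm (84 points), but forcing Rivera→Section 3pm and reassigning the rest optimally gives only 420 points — worse by 16.

Rivera receives Section 9am.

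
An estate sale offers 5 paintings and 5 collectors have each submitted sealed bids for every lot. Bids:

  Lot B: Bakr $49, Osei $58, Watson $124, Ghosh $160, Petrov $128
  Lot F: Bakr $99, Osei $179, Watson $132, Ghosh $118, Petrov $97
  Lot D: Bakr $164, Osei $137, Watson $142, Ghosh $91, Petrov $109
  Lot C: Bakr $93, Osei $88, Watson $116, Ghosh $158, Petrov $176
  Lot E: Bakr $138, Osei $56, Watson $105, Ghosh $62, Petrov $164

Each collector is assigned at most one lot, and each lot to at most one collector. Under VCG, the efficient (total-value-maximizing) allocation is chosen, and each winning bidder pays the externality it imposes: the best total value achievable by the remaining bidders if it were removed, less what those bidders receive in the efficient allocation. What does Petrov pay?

Petrov pays $6.

Efficient allocation: Bakr→Lot E ($138), Osei→Lot F ($179), Watson→Lot D ($142), Ghosh→Lot B ($160), Petrov→Lot C ($176); total welfare W = $795.
Petrov receives Lot C at value $176, so the others get W − 176 = $619.
Without Petrov: best allocation of the remaining 4 bidders over all 5 lots is Bakr→Lot D ($164), Osei→Lot F ($179), Watson→Lot B ($124), Ghosh→Lot C ($158), total $625.
VCG payment = (others' best without Petrov) − (others' welfare with Petrov) = 625 − 619 = $6.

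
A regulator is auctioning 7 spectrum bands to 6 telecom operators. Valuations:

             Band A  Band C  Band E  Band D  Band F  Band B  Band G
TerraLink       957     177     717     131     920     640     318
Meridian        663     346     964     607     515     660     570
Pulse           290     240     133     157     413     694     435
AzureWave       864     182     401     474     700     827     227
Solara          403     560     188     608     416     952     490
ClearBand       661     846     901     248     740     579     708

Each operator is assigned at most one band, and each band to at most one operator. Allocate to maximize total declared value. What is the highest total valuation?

Max total: $4981M

Optimal: TerraLink→Band F ($920M), Meridian→Band E ($964M), Pulse→Band G ($435M), AzureWave→Band A ($864M), Solara→Band B ($952M), ClearBand→Band C ($846M) — total 920+964+435+864+952+846 = $4981M.
Swapping AzureWave↔ClearBand (AzureWave→Band C $182M, ClearBand→Band A $661M) loses 867.
Every other assignment is strictly worse.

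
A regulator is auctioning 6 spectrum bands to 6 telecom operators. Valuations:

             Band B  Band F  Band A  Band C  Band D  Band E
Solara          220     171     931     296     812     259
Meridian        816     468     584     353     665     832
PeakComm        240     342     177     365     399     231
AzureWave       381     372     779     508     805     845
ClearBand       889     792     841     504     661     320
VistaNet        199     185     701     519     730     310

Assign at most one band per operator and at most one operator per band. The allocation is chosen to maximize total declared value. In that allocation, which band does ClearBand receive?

Optimal: Solara→Band A ($931M), Meridian→Band B ($816M), PeakComm→Band C ($365M), AzureWave→Band E ($845M), ClearBand→Band F ($792M), VistaNet→Band D ($730M) — total 931+816+365+845+792+730 = $4479M.
Max-entry greedy (repeatedly take the single best remaining cell) gives $4228M, worse by 251.
Next-best assignment: Solara→Band D, Meridian→Band B, PeakComm→Band C, AzureWave→Band E, ClearBand→Band F, VistaNet→Band A = $4331M.
Checked against all permutations: $4479M is optimal.
ClearBand's own top band is Band B ($889M), but forcing ClearBand→Band B and reassigning the rest optimally gives only $4318M — worse by 161.

ClearBand receives Band F.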